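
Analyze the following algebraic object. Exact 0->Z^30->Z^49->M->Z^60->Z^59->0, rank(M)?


Alt sum=0:
(-1)^0*30 + (-1)^1*49 + (-1)^2*? + (-1)^3*60 + (-1)^4*59=0
rank(M)=20


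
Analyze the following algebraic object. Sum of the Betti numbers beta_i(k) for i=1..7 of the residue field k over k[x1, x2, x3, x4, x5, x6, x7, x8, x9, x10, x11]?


Koszul resolution: beta_i(k)=C(n,i), n=11
C(11,1)=11, C(11,2)=55, C(11,3)=165, C(11,4)=330, C(11,5)=462, C(11,6)=462, C(11,7)=330
Sum=1815


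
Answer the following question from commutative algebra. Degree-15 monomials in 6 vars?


C(d+n-1,n-1)=C(20,5)=15504


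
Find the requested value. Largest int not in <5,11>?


gcd(5,11)=1 => F=ab-a-b=5*11-5-11=55-16=39


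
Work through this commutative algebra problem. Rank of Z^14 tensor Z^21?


rank(M(x)N) = rank(M)*rank(N)
14*21 = 294


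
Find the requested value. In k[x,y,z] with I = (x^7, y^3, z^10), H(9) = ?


Need i<7, j<3, k<10 with i+j+k=9.
For each i, j ranges over max(0,9-i-9)..min(2,9-i):
  i=0: j in [0,2] -> 3
  i=1: j in [0,2] -> 3
  i=2: j in [0,2] -> 3
  i=3: j in [0,2] -> 3
  i=4: j in [0,2] -> 3
  i=5: j in [0,2] -> 3
  i=6: j in [0,2] -> 3
H(9) = 3+3+3+3+3+3+3 = 21


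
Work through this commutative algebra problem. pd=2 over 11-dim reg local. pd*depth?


pd+depth=11
depth=11-2=9
pd*depth=2*9=18


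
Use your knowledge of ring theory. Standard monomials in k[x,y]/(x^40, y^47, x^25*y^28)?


k[x,y]/I, I = (x^40, y^47, x^25*y^28)
Rect: 40x47=1880. Corner: (40-25)x(47-28)=285.
dim = 1880-285 = 1595


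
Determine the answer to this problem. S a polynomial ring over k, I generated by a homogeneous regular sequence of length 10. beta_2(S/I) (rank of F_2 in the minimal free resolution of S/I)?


Regular sequence => Koszul complex is the minimal free resolution.
Syz_1 minimally generated by Koszul relations f_i*e_j - f_j*e_i (i<j): mu(Syz_1) = beta_2 = C(m,2) = m(m-1)/2
m=10
10*9/2 = 45


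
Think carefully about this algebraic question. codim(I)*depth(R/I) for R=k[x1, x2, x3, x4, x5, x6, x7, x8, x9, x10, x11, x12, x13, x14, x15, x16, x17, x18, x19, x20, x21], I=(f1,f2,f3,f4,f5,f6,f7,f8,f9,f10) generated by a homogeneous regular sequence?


codim=10, depth=dim(R/I)=21-10=11
Product=10*11=110


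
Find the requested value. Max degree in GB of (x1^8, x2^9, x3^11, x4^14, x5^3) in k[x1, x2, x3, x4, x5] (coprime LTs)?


Pure powers, coprime LTs => already GB.
Degrees: 8, 9, 11, 14, 3
Max=14


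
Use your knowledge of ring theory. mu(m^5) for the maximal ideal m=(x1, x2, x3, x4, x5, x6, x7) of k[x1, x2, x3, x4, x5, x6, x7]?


Graded Nakayama: mu(m^d) = dim_k (m^d/m^(d+1)) = #degree-5 monomials in 7 vars
C(n+d-1,d)=C(11,5)=462


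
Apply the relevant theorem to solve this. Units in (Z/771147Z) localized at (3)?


Local ring = Z/27Z.
phi(27) = 3^2*(3-1) = 18


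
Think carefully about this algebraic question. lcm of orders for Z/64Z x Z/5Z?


Exponent = lcm of the cyclic orders; pairwise coprime => product.
2^6*5^1=64*5=320


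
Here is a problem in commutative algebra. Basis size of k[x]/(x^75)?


Basis: 1,x,...,x^74
dim=75


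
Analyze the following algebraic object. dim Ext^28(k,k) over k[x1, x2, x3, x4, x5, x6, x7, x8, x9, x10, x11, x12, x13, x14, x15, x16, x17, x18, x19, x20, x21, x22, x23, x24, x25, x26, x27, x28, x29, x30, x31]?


C(n,i)=C(31,28)=4495


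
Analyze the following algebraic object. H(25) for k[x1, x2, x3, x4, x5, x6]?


C(d+n-1,n-1)=C(30,5)=142506


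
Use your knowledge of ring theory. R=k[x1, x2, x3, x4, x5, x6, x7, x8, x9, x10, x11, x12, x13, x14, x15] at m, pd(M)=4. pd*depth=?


pd+depth=15
depth=15-4=11
pd*depth=4*11=44


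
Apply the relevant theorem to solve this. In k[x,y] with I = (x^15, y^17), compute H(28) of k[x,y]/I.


k[x,y], I = (x^15, y^17), d = 28
Need i < 15 and d-i < 17.
Range: 12 <= i <= 14.
H(28) = 3


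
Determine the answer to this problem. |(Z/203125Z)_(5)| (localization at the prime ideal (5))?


5-primary part: 203125=5^6*13
Size=5^6=15625


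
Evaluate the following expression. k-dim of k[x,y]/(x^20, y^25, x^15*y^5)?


k[x,y]/I, I = (x^20, y^25, x^15*y^5)
Rect: 20x25=500. Corner: (20-15)x(25-5)=100.
dim = 500-100 = 400


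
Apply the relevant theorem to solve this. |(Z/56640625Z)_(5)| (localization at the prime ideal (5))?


5-primary part: 56640625=5^9*29
Size=5^9=1953125


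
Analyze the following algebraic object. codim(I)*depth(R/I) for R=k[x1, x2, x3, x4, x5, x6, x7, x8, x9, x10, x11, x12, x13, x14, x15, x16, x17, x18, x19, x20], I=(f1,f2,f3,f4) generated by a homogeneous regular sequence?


codim=4, depth=dim(R/I)=20-4=16
Product=4*16=64


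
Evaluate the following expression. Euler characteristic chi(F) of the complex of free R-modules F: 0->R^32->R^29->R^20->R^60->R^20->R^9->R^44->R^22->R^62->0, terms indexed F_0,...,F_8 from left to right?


chi = sum (-1)^i * rank:
(-1)^0*32=32
(-1)^1*29=-29
(-1)^2*20=20
(-1)^3*60=-60
(-1)^4*20=20
(-1)^5*9=-9
(-1)^6*44=44
(-1)^7*22=-22
(-1)^8*62=62
chi=58


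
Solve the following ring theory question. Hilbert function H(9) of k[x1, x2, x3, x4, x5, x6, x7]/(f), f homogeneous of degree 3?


C(15,6)-C(12,6)=5005-924=4081


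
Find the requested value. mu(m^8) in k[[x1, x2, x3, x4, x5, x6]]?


C(n+d-1,d)=C(13,8)=1287


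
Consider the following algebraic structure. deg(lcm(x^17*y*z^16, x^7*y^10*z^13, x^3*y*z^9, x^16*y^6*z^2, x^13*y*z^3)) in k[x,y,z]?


lcm = componentwise max:
x: max(17,7,3,16,13)=17
y: max(1,10,1,6,1)=10
z: max(16,13,9,2,3)=16
Total=17+10+16=43


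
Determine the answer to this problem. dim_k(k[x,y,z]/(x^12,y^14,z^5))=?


Basis: x^iy^jz^k, i<12,j<14,k<5
12*14*5=840


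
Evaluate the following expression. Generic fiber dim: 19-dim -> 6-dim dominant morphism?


dim(fiber)=dim(X)-dim(Y)=19-6=13


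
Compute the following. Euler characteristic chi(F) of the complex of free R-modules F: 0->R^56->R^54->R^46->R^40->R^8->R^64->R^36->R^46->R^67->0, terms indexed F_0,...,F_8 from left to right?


chi = sum (-1)^i * rank:
(-1)^0*56=56
(-1)^1*54=-54
(-1)^2*46=46
(-1)^3*40=-40
(-1)^4*8=8
(-1)^5*64=-64
(-1)^6*36=36
(-1)^7*46=-46
(-1)^8*67=67
chi=9


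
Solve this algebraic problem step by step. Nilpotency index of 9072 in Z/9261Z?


9072^k mod 9261:
k=1: 9072
k=2: 7938
k=3: 0
First zero at k = 3


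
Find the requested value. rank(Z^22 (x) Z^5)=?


rank(M(x)N) = rank(M)*rank(N)
22*5 = 110


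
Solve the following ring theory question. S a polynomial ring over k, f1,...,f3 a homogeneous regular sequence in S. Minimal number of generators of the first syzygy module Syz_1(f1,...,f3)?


Regular sequence => Koszul complex is the minimal free resolution.
Syz_1 minimally generated by Koszul relations f_i*e_j - f_j*e_i (i<j): mu(Syz_1) = beta_2 = C(m,2) = m(m-1)/2
m=3
3*2/2 = 3


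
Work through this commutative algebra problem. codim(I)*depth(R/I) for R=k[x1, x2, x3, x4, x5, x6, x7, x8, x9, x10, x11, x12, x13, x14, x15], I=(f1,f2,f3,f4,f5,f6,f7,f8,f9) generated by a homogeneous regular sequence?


codim=9, depth=dim(R/I)=15-9=6
Product=9*6=54


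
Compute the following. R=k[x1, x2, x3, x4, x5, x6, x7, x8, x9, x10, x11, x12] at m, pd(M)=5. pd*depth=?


pd+depth=12
depth=12-5=7
pd*depth=5*7=35


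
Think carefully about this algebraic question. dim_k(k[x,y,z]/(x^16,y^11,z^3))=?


Basis: x^iy^jz^k, i<16,j<11,k<3
16*11*3=528


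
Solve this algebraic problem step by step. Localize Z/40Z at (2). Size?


2-primary part: 40=2^3*5
Size=2^3=8


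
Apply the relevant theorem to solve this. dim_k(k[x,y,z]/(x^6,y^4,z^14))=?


Basis: x^iy^jz^k, i<6,j<4,k<14
6*4*14=336


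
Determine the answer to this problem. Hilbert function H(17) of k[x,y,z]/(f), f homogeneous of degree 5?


C(19,2)-C(14,2)=171-91=80


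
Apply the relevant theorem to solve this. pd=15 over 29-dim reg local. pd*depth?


pd+depth=29
depth=29-15=14
pd*depth=15*14=210


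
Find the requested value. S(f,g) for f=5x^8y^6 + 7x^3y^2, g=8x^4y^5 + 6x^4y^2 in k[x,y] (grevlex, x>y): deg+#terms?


LT(f)=5x^8y^6, LT(g)=8x^4y^5
lcm(LM)=x^8y^6
S(f,g) (scaled by 40 to clear denominators) = 8*f - 5x^4y*g = -30x^8y^3 + 56x^3y^2
2 terms, deg 11.
11+2=13


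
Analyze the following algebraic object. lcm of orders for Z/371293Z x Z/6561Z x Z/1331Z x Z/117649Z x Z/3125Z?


Exponent = lcm of the cyclic orders; pairwise coprime => product.
13^5*3^8*11^3*7^6*5^5=371293*6561*1331*117649*3125=1192073727518070271875


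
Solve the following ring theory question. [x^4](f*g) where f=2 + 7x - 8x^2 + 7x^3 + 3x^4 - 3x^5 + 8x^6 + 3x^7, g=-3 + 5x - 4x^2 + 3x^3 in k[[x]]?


[x^4] = sum a_i*b_j, i+j=4
  7*3=21
  -8*-4=32
  7*5=35
  3*-3=-9
Sum=79


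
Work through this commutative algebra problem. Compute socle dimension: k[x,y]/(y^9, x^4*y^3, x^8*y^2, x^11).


Socle = ann(m) = span of standard monomials u with x*u, y*u in I (staircase corners).
Minimal generators: x^11, x^8*y^2, x^4*y^3, y^9
Corners: x^3y^8, x^7y^2, x^10y
Socle dim=3


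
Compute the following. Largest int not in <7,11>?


gcd(7,11)=1 => F=ab-a-b=7*11-7-11=77-18=59


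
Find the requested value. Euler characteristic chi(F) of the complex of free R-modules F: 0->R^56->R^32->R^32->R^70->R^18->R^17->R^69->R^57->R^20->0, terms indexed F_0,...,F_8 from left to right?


chi = sum (-1)^i * rank:
(-1)^0*56=56
(-1)^1*32=-32
(-1)^2*32=32
(-1)^3*70=-70
(-1)^4*18=18
(-1)^5*17=-17
(-1)^6*69=69
(-1)^7*57=-57
(-1)^8*20=20
chi=19


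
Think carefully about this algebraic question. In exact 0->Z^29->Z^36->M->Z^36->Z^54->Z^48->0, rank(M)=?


Alt sum=0:
(-1)^0*29 + (-1)^1*36 + (-1)^2*? + (-1)^3*36 + (-1)^4*54 + (-1)^5*48=0
rank(M)=37


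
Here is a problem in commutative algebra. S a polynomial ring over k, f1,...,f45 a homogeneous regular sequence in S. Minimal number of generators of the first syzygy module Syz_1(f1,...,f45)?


Regular sequence => Koszul complex is the minimal free resolution.
Syz_1 minimally generated by Koszul relations f_i*e_j - f_j*e_i (i<j): mu(Syz_1) = beta_2 = C(m,2) = m(m-1)/2
m=45
45*44/2 = 990


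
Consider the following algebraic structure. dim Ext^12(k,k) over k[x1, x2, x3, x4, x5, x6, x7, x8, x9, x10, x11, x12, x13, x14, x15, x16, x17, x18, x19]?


C(n,i)=C(19,12)=50388


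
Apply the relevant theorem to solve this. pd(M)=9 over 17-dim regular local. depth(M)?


pd+depth=depth(R)=17
depth=17-9=8


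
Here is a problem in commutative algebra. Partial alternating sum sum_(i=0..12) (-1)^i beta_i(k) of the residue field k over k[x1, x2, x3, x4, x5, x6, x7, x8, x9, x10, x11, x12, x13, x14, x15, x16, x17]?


Koszul resolution: beta_i(k)=C(n,i), n=17
sum_(i=0..p) (-1)^i C(n,i) = (-1)^p C(n-1,p)
(-1)^12*C(16,12) = (-1)^12*1820 = 1820


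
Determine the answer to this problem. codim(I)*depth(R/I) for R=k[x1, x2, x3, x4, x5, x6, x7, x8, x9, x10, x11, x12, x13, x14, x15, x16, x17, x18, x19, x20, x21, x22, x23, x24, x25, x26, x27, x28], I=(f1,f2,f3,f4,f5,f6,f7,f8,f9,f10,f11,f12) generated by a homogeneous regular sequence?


codim=12, depth=dim(R/I)=28-12=16
Product=12*16=192


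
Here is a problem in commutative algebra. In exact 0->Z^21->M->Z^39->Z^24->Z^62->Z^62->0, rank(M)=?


Alt sum=0:
(-1)^0*21 + (-1)^1*? + (-1)^2*39 + (-1)^3*24 + (-1)^4*62 + (-1)^5*62=0
rank(M)=36


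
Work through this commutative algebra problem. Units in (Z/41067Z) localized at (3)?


Local ring = Z/243Z.
phi(243) = 3^4*(3-1) = 162


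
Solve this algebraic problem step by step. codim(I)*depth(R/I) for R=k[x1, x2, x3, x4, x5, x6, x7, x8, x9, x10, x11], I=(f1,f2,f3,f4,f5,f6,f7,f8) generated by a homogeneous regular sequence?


codim=8, depth=dim(R/I)=11-8=3
Product=8*3=24


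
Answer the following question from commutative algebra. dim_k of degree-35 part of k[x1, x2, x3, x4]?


C(d+n-1,n-1)=C(38,3)=8436


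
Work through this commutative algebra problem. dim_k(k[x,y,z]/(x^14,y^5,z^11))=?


Basis: x^iy^jz^k, i<14,j<5,k<11
14*5*11=770


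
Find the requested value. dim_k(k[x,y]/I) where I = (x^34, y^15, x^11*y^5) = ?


k[x,y]/I, I = (x^34, y^15, x^11*y^5)
Rect: 34x15=510. Corner: (34-11)x(15-5)=230.
dim = 510-230 = 280


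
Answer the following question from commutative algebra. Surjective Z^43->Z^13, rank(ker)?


rank(ker) = 43-13 = 30


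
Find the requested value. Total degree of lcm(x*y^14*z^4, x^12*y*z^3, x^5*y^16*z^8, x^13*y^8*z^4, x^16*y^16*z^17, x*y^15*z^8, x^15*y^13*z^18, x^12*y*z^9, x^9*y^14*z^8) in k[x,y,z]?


lcm = componentwise max:
x: max(1,12,5,13,16,1,15,12,9)=16
y: max(14,1,16,8,16,15,13,1,14)=16
z: max(4,3,8,4,17,8,18,9,8)=18
Total=16+16+18=50


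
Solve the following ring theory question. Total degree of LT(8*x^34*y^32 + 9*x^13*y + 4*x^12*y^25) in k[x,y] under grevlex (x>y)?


LT: 8*x^34*y^32
deg_x=34, deg_y=32
Total=34+32=66


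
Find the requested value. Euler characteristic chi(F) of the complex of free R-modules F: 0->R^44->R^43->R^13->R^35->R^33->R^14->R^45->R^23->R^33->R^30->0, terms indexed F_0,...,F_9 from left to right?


chi = sum (-1)^i * rank:
(-1)^0*44=44
(-1)^1*43=-43
(-1)^2*13=13
(-1)^3*35=-35
(-1)^4*33=33
(-1)^5*14=-14
(-1)^6*45=45
(-1)^7*23=-23
(-1)^8*33=33
(-1)^9*30=-30
chi=23


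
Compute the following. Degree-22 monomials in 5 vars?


C(d+n-1,n-1)=C(26,4)=14950


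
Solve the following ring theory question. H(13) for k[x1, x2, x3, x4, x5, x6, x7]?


C(d+n-1,n-1)=C(19,6)=27132


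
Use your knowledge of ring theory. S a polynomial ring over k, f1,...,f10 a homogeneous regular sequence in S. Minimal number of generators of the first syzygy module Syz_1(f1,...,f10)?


Regular sequence => Koszul complex is the minimal free resolution.
Syz_1 minimally generated by Koszul relations f_i*e_j - f_j*e_i (i<j): mu(Syz_1) = beta_2 = C(m,2) = m(m-1)/2
m=10
10*9/2 = 45


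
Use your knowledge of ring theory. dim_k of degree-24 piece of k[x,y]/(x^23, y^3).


k[x,y], I = (x^23, y^3), d = 24
Need i < 23 and d-i < 3.
Range: 22 <= i <= 22.
H(24) = 1


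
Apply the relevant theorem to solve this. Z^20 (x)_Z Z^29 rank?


rank(M(x)N) = rank(M)*rank(N)
20*29 = 580


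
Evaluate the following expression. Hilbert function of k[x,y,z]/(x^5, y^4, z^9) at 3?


Need i<5, j<4, k<9 with i+j+k=3.
For each i, j ranges over max(0,3-i-8)..min(3,3-i):
  i=0: j in [0,3] -> 4
  i=1: j in [0,2] -> 3
  i=2: j in [0,1] -> 2
  i=3: j in [0,0] -> 1
H(3) = 4+3+2+1 = 10


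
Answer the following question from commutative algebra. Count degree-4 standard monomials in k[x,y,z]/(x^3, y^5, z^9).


Need i<3, j<5, k<9 with i+j+k=4.
For each i, j ranges over max(0,4-i-8)..min(4,4-i):
  i=0: j in [0,4] -> 5
  i=1: j in [0,3] -> 4
  i=2: j in [0,2] -> 3
H(4) = 5+4+3 = 12


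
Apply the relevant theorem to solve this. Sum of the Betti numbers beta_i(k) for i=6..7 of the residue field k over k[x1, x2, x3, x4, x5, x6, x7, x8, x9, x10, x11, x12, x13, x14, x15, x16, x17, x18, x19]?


Koszul resolution: beta_i(k)=C(n,i), n=19
C(19,6)=27132, C(19,7)=50388
Sum=77520


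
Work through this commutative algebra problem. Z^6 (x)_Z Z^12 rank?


rank(M(x)N) = rank(M)*rank(N)
6*12 = 72


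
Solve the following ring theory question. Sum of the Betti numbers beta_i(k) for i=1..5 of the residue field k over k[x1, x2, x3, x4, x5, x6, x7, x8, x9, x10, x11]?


Koszul resolution: beta_i(k)=C(n,i), n=11
C(11,1)=11, C(11,2)=55, C(11,3)=165, C(11,4)=330, C(11,5)=462
Sum=1023


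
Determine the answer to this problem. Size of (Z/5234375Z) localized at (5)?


5-primary part: 5234375=5^7*67
Size=5^7=78125


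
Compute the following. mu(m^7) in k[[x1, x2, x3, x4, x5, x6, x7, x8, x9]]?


C(n+d-1,d)=C(15,7)=6435


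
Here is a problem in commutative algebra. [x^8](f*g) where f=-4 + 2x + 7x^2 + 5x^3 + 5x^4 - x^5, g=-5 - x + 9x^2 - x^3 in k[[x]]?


[x^8] = sum a_i*b_j, i+j=8
  -1*-1=1
Sum=1


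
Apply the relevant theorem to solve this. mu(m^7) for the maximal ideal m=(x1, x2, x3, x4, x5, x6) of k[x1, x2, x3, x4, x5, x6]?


Graded Nakayama: mu(m^d) = dim_k (m^d/m^(d+1)) = #degree-7 monomials in 6 vars
C(n+d-1,d)=C(12,7)=792


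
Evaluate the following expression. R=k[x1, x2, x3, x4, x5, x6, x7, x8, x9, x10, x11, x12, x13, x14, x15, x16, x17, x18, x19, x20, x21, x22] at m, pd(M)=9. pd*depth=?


pd+depth=22
depth=22-9=13
pd*depth=9*13=117


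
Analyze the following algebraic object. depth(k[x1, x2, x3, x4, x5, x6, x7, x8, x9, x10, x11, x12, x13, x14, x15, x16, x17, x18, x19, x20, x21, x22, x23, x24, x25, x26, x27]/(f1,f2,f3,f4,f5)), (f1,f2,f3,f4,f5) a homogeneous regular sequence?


depth(R)=27
depth(R/I)=27-5=22


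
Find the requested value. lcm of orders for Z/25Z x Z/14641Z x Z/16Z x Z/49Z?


Exponent = lcm of the cyclic orders; pairwise coprime => product.
5^2*11^4*2^4*7^2=25*14641*16*49=286963600


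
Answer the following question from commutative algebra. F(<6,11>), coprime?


gcd(6,11)=1 => F=ab-a-b=6*11-6-11=66-17=49


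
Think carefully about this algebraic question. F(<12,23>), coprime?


gcd(12,23)=1 => F=ab-a-b=12*23-12-23=276-35=241


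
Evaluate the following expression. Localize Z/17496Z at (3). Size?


3-primary part: 17496=3^7*8
Size=3^7=2187


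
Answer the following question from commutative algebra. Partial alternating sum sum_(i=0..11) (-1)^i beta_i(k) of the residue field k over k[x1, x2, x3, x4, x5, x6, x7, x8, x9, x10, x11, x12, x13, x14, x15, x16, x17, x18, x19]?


Koszul resolution: beta_i(k)=C(n,i), n=19
sum_(i=0..p) (-1)^i C(n,i) = (-1)^p C(n-1,p)
(-1)^11*C(18,11) = (-1)^11*31824 = -31824


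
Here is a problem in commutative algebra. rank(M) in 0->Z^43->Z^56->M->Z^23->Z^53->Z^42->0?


Alt sum=0:
(-1)^0*43 + (-1)^1*56 + (-1)^2*? + (-1)^3*23 + (-1)^4*53 + (-1)^5*42=0
rank(M)=25


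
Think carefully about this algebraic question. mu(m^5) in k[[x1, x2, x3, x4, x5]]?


C(n+d-1,d)=C(9,5)=126


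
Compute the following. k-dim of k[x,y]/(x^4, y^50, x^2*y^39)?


k[x,y]/I, I = (x^4, y^50, x^2*y^39)
Rect: 4x50=200. Corner: (4-2)x(50-39)=22.
dim = 200-22 = 178


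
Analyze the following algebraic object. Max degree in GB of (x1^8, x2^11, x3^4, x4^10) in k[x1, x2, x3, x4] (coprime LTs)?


Pure powers, coprime LTs => already GB.
Degrees: 8, 11, 4, 10
Max=11


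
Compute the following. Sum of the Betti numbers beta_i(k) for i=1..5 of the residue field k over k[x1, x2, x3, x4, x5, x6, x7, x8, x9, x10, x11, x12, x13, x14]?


Koszul resolution: beta_i(k)=C(n,i), n=14
C(14,1)=14, C(14,2)=91, C(14,3)=364, C(14,4)=1001, C(14,5)=2002
Sum=3472


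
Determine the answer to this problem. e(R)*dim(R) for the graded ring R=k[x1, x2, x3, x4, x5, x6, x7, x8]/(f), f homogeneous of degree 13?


e(R)=deg(f)=13, dim(R)=8-1=7
e*dim=13*7=91


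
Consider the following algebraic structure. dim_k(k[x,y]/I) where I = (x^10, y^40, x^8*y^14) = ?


k[x,y]/I, I = (x^10, y^40, x^8*y^14)
Rect: 10x40=400. Corner: (10-8)x(40-14)=52.
dim = 400-52 = 348


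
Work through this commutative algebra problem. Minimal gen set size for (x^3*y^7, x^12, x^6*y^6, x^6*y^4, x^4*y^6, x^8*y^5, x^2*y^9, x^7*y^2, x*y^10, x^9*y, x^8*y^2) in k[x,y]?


Remove redundant (divisible by others).
x^8*y^2 redundant.
x^6*y^6 redundant.
x^8*y^5 redundant.
Min: x^12, x^9*y, x^7*y^2, x^6*y^4, x^4*y^6, x^3*y^7, x^2*y^9, x*y^10
Count=8


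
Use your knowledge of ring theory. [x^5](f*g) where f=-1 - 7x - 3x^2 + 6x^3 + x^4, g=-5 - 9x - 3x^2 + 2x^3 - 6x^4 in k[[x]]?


[x^5] = sum a_i*b_j, i+j=5
  -7*-6=42
  -3*2=-6
  6*-3=-18
  1*-9=-9
Sum=9


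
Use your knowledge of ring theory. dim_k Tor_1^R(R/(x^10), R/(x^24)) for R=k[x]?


Tor_1(R/I,R/J)=(I cap J)/IJ=(x^24)/(x^34)
dim=34-24=min(10,24)=10


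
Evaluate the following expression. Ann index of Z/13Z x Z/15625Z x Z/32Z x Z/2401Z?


Exponent = lcm of the cyclic orders; pairwise coprime => product.
13^1*5^6*2^5*7^4=13*15625*32*2401=15606500000


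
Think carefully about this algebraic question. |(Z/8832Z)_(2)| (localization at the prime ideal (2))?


2-primary part: 8832=2^7*69
Size=2^7=128


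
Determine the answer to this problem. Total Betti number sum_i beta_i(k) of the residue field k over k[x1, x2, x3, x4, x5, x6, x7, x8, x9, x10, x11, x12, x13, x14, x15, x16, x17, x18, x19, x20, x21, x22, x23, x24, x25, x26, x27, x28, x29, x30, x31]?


Koszul resolution: beta_i(k)=C(n,i), n=31
sum_i C(31,i) = 2^31 = 2147483648


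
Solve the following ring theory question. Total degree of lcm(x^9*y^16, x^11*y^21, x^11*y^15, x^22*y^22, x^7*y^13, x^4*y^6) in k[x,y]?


lcm = componentwise max:
x: max(9,11,11,22,7,4)=22
y: max(16,21,15,22,13,6)=22
Total=22+22=44


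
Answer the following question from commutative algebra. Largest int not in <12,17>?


gcd(12,17)=1 => F=ab-a-b=12*17-12-17=204-29=175


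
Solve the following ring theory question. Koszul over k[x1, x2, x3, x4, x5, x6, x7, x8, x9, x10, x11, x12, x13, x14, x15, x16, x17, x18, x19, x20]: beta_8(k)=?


C(n,i)=C(20,8)=125970


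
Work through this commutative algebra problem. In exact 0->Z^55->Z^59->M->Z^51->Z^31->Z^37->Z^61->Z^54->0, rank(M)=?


Alt sum=0:
(-1)^0*55 + (-1)^1*59 + (-1)^2*? + (-1)^3*51 + (-1)^4*31 + (-1)^5*37 + (-1)^6*61 + (-1)^7*54=0
rank(M)=54


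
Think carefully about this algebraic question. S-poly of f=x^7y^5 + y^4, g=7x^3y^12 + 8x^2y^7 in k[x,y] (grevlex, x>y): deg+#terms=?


LT(f)=x^7y^5, LT(g)=7x^3y^12
lcm(LM)=x^7y^12
S(f,g) (scaled by 7 to clear denominators) = 7y^7*f - x^4*g = -8x^6y^7 + 7y^11
2 terms, deg 13.
13+2=15


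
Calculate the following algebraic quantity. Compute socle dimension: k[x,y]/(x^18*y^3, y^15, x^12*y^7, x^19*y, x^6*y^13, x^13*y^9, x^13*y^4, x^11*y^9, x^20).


Socle = ann(m) = span of standard monomials u with x*u, y*u in I (staircase corners).
Redundant generators: x^13*y^9
Minimal generators: x^20, x^19*y, x^18*y^3, x^13*y^4, x^12*y^7, x^11*y^9, x^6*y^13, y^15
Corners: x^5y^14, x^10y^12, x^11y^8, x^12y^6, x^17y^3, x^18y^2, x^19
Socle dim=7


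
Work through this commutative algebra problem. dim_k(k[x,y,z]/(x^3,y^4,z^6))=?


Basis: x^iy^jz^k, i<3,j<4,k<6
3*4*6=72


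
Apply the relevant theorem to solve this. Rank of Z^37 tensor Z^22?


rank(M(x)N) = rank(M)*rank(N)
37*22 = 814


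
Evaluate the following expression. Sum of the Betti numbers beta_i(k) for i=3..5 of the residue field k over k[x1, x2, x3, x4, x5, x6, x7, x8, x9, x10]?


Koszul resolution: beta_i(k)=C(n,i), n=10
C(10,3)=120, C(10,4)=210, C(10,5)=252
Sum=582


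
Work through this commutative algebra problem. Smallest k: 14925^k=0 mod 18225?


14925^k mod 18225:
k=1: 14925
k=2: 9675
k=3: 2700
k=4: 2025
k=5: 6075
k=6: 0
First zero at k = 6


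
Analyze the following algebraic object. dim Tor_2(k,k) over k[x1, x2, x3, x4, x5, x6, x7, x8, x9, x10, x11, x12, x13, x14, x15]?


Koszul: C(n,i)=C(15,2)=105


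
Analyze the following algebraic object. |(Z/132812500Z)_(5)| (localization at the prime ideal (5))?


5-primary part: 132812500=5^9*68
Size=5^9=1953125


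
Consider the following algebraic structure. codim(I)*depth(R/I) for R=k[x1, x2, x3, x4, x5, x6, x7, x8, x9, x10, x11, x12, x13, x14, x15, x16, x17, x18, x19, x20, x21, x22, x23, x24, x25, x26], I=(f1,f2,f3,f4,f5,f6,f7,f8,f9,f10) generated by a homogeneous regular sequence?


codim=10, depth=dim(R/I)=26-10=16
Product=10*16=160


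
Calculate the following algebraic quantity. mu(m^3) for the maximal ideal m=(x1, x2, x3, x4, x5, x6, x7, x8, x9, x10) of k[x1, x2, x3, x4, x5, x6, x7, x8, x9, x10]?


Graded Nakayama: mu(m^d) = dim_k (m^d/m^(d+1)) = #degree-3 monomials in 10 vars
C(n+d-1,d)=C(12,3)=220


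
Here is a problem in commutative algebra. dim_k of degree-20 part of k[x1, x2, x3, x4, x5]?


C(d+n-1,n-1)=C(24,4)=10626


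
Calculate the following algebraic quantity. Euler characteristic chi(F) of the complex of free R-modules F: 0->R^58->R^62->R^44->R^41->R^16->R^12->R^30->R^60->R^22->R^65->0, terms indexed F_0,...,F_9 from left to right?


chi = sum (-1)^i * rank:
(-1)^0*58=58
(-1)^1*62=-62
(-1)^2*44=44
(-1)^3*41=-41
(-1)^4*16=16
(-1)^5*12=-12
(-1)^6*30=30
(-1)^7*60=-60
(-1)^8*22=22
(-1)^9*65=-65
chi=-70


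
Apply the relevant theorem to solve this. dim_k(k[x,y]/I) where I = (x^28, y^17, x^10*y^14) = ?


k[x,y]/I, I = (x^28, y^17, x^10*y^14)
Rect: 28x17=476. Corner: (28-10)x(17-14)=54.
dim = 476-54 = 422


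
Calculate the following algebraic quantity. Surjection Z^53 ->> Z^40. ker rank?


rank(ker) = 53-40 = 13


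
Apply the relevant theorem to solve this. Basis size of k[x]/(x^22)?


Basis: 1,x,...,x^21
dim=22


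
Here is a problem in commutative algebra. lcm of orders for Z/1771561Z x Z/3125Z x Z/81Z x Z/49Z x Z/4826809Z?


Exponent = lcm of the cyclic orders; pairwise coprime => product.
11^6*5^5*3^4*7^2*13^6=1771561*3125*81*49*4826809=106058955410786503125


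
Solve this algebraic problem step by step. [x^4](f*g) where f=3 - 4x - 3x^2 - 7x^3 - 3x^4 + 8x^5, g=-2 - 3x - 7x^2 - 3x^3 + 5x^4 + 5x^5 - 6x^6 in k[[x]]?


[x^4] = sum a_i*b_j, i+j=4
  3*5=15
  -4*-3=12
  -3*-7=21
  -7*-3=21
  -3*-2=6
Sum=75


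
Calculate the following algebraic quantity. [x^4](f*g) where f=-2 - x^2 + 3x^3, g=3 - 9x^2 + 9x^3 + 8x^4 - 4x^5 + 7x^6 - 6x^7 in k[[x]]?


[x^4] = sum a_i*b_j, i+j=4
  -2*8=-16
  -1*-9=9
Sum=-7


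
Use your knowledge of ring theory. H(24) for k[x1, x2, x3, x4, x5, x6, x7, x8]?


C(d+n-1,n-1)=C(31,7)=2629575


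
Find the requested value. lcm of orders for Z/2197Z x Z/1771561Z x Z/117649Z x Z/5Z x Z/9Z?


Exponent = lcm of the cyclic orders; pairwise coprime => product.
13^3*11^6*7^6*5^1*3^2=2197*1771561*117649*5*9=20605678607498985


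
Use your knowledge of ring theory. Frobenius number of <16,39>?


gcd(16,39)=1 => F=ab-a-b=16*39-16-39=624-55=569


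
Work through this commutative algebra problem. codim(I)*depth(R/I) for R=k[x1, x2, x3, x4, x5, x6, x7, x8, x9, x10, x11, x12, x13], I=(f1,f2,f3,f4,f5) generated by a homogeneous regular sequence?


codim=5, depth=dim(R/I)=13-5=8
Product=5*8=40


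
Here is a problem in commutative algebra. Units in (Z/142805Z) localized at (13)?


Local ring = Z/28561Z.
phi(28561) = 13^3*(13-1) = 26364


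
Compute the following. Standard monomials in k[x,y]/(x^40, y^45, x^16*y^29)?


k[x,y]/I, I = (x^40, y^45, x^16*y^29)
Rect: 40x45=1800. Corner: (40-16)x(45-29)=384.
dim = 1800-384 = 1416


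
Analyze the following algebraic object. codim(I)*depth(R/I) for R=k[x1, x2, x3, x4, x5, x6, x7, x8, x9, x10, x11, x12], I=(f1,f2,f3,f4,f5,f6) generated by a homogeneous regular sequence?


codim=6, depth=dim(R/I)=12-6=6
Product=6*6=36


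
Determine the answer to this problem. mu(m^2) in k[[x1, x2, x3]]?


C(n+d-1,d)=C(4,2)=6


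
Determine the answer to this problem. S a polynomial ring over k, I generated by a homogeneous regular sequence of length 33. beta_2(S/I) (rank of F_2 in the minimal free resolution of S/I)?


Regular sequence => Koszul complex is the minimal free resolution.
Syz_1 minimally generated by Koszul relations f_i*e_j - f_j*e_i (i<j): mu(Syz_1) = beta_2 = C(m,2) = m(m-1)/2
m=33
33*32/2 = 528


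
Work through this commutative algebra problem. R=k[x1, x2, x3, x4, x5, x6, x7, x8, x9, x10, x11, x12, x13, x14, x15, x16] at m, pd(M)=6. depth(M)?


pd+depth=depth(R)=16
depth=16-6=10


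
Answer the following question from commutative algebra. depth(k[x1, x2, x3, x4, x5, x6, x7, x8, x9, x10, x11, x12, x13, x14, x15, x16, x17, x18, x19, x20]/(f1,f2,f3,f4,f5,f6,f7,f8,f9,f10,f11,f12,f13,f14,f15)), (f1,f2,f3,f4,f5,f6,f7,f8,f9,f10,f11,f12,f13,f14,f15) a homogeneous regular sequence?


depth(R)=20
depth(R/I)=20-15=5


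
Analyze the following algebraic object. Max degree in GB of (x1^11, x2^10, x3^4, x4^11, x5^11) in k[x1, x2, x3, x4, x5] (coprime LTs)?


Pure powers, coprime LTs => already GB.
Degrees: 11, 10, 4, 11, 11
Max=11


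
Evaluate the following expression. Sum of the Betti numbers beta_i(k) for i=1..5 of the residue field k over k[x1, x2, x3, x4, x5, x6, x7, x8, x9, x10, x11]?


Koszul resolution: beta_i(k)=C(n,i), n=11
C(11,1)=11, C(11,2)=55, C(11,3)=165, C(11,4)=330, C(11,5)=462
Sum=1023


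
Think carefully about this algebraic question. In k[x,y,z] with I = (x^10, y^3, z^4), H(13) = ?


Need i<10, j<3, k<4 with i+j+k=13.
For each i, j ranges over max(0,13-i-3)..min(2,13-i):
  i=0: j in [10,2] -> 0
  i=1: j in [9,2] -> 0
  i=2: j in [8,2] -> 0
  i=3: j in [7,2] -> 0
  i=4: j in [6,2] -> 0
  i=5: j in [5,2] -> 0
  i=6: j in [4,2] -> 0
  i=7: j in [3,2] -> 0
  i=8: j in [2,2] -> 1
  i=9: j in [1,2] -> 2
H(13) = 0+0+0+0+0+0+0+0+1+2 = 3


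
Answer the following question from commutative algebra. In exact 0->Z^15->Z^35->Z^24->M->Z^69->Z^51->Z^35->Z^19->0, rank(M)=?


Alt sum=0:
(-1)^0*15 + (-1)^1*35 + (-1)^2*24 + (-1)^3*? + (-1)^4*69 + (-1)^5*51 + (-1)^6*35 + (-1)^7*19=0
rank(M)=38


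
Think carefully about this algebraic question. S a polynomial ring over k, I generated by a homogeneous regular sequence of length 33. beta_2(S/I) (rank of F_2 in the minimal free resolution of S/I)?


Regular sequence => Koszul complex is the minimal free resolution.
Syz_1 minimally generated by Koszul relations f_i*e_j - f_j*e_i (i<j): mu(Syz_1) = beta_2 = C(m,2) = m(m-1)/2
m=33
33*32/2 = 528


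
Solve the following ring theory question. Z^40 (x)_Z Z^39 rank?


rank(M(x)N) = rank(M)*rank(N)
40*39 = 1560


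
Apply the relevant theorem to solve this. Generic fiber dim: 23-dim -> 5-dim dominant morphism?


dim(fiber)=dim(X)-dim(Y)=23-5=18


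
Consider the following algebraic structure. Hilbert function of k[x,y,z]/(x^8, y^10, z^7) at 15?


Need i<8, j<10, k<7 with i+j+k=15.
For each i, j ranges over max(0,15-i-6)..min(9,15-i):
  i=0: j in [9,9] -> 1
  i=1: j in [8,9] -> 2
  i=2: j in [7,9] -> 3
  i=3: j in [6,9] -> 4
  i=4: j in [5,9] -> 5
  i=5: j in [4,9] -> 6
  i=6: j in [3,9] -> 7
  i=7: j in [2,8] -> 7
H(15) = 1+2+3+4+5+6+7+7 = 35


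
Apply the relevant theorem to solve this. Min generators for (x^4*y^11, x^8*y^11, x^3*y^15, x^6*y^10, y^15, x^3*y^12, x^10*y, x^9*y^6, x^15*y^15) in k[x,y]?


Remove redundant (divisible by others).
x^3*y^15 redundant.
x^8*y^11 redundant.
x^15*y^15 redundant.
Min: x^10*y, x^9*y^6, x^6*y^10, x^4*y^11, x^3*y^12, y^15
Count=6


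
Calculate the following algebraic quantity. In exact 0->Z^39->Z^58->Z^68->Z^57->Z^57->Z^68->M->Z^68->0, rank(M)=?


Alt sum=0:
(-1)^0*39 + (-1)^1*58 + (-1)^2*68 + (-1)^3*57 + (-1)^4*57 + (-1)^5*68 + (-1)^6*? + (-1)^7*68=0
rank(M)=87


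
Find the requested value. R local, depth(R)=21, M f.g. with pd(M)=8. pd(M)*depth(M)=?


pd+depth=21
depth=21-8=13
pd*depth=8*13=104


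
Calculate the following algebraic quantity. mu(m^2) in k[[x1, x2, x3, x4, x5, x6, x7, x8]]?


C(n+d-1,d)=C(9,2)=36


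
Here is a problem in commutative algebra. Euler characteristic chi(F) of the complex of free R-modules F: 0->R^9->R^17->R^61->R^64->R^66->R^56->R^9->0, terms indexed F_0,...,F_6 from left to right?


chi = sum (-1)^i * rank:
(-1)^0*9=9
(-1)^1*17=-17
(-1)^2*61=61
(-1)^3*64=-64
(-1)^4*66=66
(-1)^5*56=-56
(-1)^6*9=9
chi=8


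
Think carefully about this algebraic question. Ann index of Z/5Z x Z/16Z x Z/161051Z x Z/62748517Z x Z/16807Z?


Exponent = lcm of the cyclic orders; pairwise coprime => product.
5^1*2^4*11^5*13^7*7^5=5*16*161051*62748517*16807=13587735335267613520


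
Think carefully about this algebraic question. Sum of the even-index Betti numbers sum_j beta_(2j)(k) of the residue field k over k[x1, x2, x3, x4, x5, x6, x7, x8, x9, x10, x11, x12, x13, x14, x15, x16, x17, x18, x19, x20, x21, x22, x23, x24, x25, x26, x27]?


Koszul resolution: beta_i(k)=C(n,i), n=27
sum_even C(27,i) = 2^(n-1) = 2^26 = 67108864


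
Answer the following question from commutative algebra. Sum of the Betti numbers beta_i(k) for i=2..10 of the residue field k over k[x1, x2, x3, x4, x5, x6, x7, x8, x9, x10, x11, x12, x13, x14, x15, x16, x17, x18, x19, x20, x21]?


Koszul resolution: beta_i(k)=C(n,i), n=21
C(21,2)=210, C(21,3)=1330, C(21,4)=5985, C(21,5)=20349, C(21,6)=54264, C(21,7)=116280, C(21,8)=203490, C(21,9)=293930, C(21,10)=352716
Sum=1048554


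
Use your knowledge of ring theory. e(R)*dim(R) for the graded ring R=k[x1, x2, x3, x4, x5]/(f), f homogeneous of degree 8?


e(R)=deg(f)=8, dim(R)=5-1=4
e*dim=8*4=32


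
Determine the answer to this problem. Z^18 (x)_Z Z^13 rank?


rank(M(x)N) = rank(M)*rank(N)
18*13 = 234


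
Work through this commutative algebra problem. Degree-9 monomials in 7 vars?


C(d+n-1,n-1)=C(15,6)=5005


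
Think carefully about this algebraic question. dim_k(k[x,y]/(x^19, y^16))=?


Basis: x^i*y^j, i<19, j<16
19*16=304


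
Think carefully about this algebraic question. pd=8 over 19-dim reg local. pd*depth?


pd+depth=19
depth=19-8=11
pd*depth=8*11=88


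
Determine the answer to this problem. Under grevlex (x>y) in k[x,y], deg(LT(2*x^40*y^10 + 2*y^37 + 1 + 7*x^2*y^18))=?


LT: 2*x^40*y^10
deg_x=40, deg_y=10
Total=40+10=50


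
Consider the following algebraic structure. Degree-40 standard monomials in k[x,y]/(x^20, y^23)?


k[x,y], I = (x^20, y^23), d = 40
Need i < 20 and d-i < 23.
Range: 18 <= i <= 19.
H(40) = 2


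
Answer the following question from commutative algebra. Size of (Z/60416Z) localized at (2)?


2-primary part: 60416=2^10*59
Size=2^10=1024


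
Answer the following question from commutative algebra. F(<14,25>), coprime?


gcd(14,25)=1 => F=ab-a-b=14*25-14-25=350-39=311


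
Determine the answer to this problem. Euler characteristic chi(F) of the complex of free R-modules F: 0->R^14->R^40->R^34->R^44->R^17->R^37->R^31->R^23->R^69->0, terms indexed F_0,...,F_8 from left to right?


chi = sum (-1)^i * rank:
(-1)^0*14=14
(-1)^1*40=-40
(-1)^2*34=34
(-1)^3*44=-44
(-1)^4*17=17
(-1)^5*37=-37
(-1)^6*31=31
(-1)^7*23=-23
(-1)^8*69=69
chi=21


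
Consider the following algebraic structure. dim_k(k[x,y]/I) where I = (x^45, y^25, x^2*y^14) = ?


k[x,y]/I, I = (x^45, y^25, x^2*y^14)
Rect: 45x25=1125. Corner: (45-2)x(25-14)=473.
dim = 1125-473 = 652


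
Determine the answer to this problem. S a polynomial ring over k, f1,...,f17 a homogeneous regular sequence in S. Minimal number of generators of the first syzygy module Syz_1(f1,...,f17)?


Regular sequence => Koszul complex is the minimal free resolution.
Syz_1 minimally generated by Koszul relations f_i*e_j - f_j*e_i (i<j): mu(Syz_1) = beta_2 = C(m,2) = m(m-1)/2
m=17
17*16/2 = 136


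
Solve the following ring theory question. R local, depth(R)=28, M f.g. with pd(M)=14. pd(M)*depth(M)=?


pd+depth=28
depth=28-14=14
pd*depth=14*14=196


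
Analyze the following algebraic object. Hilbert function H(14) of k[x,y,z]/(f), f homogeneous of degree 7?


C(16,2)-C(9,2)=120-36=84


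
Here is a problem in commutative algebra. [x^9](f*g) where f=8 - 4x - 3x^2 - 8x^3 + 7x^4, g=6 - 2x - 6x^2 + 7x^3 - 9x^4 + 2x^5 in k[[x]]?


[x^9] = sum a_i*b_j, i+j=9
  7*2=14
Sum=14


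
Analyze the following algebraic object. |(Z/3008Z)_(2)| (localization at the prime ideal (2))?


2-primary part: 3008=2^6*47
Size=2^6=64


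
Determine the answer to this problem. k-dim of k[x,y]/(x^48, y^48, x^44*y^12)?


k[x,y]/I, I = (x^48, y^48, x^44*y^12)
Rect: 48x48=2304. Corner: (48-44)x(48-12)=144.
dim = 2304-144 = 2160


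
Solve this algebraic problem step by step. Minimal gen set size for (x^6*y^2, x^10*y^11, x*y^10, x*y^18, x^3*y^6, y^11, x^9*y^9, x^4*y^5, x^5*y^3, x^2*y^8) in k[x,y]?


Remove redundant (divisible by others).
x*y^18 redundant.
x^9*y^9 redundant.
x^10*y^11 redundant.
Min: x^6*y^2, x^5*y^3, x^4*y^5, x^3*y^6, x^2*y^8, x*y^10, y^11
Count=7


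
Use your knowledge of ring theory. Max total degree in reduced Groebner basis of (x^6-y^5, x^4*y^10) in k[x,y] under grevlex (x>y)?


LT(f1)=x^6, LT(f2)=x^4y^10, lcm=x^6y^10
S(f1,f2) = y^10*f1 - x^2*f2 = -y^15
Reduced GB = {f1, f2, y^15}; degrees 6, 14, 15
Max = 15


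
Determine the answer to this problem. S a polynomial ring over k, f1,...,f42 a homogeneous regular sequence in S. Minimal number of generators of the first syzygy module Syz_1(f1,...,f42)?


Regular sequence => Koszul complex is the minimal free resolution.
Syz_1 minimally generated by Koszul relations f_i*e_j - f_j*e_i (i<j): mu(Syz_1) = beta_2 = C(m,2) = m(m-1)/2
m=42
42*41/2 = 861


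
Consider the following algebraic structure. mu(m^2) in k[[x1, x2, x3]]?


C(n+d-1,d)=C(4,2)=6


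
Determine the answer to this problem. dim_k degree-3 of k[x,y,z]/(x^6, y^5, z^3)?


Need i<6, j<5, k<3 with i+j+k=3.
For each i, j ranges over max(0,3-i-2)..min(4,3-i):
  i=0: j in [1,3] -> 3
  i=1: j in [0,2] -> 3
  i=2: j in [0,1] -> 2
  i=3: j in [0,0] -> 1
H(3) = 3+3+2+1 = 9


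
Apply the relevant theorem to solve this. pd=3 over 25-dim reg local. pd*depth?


pd+depth=25
depth=25-3=22
pd*depth=3*22=66


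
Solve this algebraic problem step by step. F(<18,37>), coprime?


gcd(18,37)=1 => F=ab-a-b=18*37-18-37=666-55=611


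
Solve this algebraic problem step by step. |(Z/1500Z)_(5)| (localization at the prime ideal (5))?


5-primary part: 1500=5^3*12
Size=5^3=125


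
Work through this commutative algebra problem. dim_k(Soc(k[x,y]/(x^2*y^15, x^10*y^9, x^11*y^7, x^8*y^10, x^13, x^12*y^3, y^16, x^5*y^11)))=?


Socle = ann(m) = span of standard monomials u with x*u, y*u in I (staircase corners).
Minimal generators: x^13, x^12*y^3, x^11*y^7, x^10*y^9, x^8*y^10, x^5*y^11, x^2*y^15, y^16
Corners: xy^15, x^4y^14, x^7y^10, x^9y^9, x^10y^8, x^11y^6, x^12y^2
Socle dim=7


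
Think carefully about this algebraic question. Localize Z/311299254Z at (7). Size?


7-primary part: 311299254=7^8*54
Size=7^8=5764801


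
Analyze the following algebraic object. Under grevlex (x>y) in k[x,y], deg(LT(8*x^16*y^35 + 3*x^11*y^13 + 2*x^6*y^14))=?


LT: 8*x^16*y^35
deg_x=16, deg_y=35
Total=16+35=51


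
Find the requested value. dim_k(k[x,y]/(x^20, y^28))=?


Basis: x^i*y^j, i<20, j<28
20*28=560


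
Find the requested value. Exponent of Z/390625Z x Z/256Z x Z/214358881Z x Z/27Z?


Exponent = lcm of the cyclic orders; pairwise coprime => product.
5^8*2^8*11^8*3^3=390625*256*214358881*27=578768978700000000


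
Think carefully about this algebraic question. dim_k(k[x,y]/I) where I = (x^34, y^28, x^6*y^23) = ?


k[x,y]/I, I = (x^34, y^28, x^6*y^23)
Rect: 34x28=952. Corner: (34-6)x(28-23)=140.
dim = 952-140 = 812


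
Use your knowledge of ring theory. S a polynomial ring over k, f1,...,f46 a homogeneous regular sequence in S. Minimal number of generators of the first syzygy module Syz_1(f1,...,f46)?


Regular sequence => Koszul complex is the minimal free resolution.
Syz_1 minimally generated by Koszul relations f_i*e_j - f_j*e_i (i<j): mu(Syz_1) = beta_2 = C(m,2) = m(m-1)/2
m=46
46*45/2 = 1035


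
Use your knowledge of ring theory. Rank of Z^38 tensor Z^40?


rank(M(x)N) = rank(M)*rank(N)
38*40 = 1520


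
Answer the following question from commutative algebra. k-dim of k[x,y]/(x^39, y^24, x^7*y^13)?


k[x,y]/I, I = (x^39, y^24, x^7*y^13)
Rect: 39x24=936. Corner: (39-7)x(24-13)=352.
dim = 936-352 = 584


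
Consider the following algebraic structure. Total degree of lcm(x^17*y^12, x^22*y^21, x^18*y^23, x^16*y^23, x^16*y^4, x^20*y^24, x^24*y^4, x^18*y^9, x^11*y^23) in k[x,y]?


lcm = componentwise max:
x: max(17,22,18,16,16,20,24,18,11)=24
y: max(12,21,23,23,4,24,4,9,23)=24
Total=24+24=48


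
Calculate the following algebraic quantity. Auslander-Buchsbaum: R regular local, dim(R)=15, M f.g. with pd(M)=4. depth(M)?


pd+depth=depth(R)=15
depth=15-4=11
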